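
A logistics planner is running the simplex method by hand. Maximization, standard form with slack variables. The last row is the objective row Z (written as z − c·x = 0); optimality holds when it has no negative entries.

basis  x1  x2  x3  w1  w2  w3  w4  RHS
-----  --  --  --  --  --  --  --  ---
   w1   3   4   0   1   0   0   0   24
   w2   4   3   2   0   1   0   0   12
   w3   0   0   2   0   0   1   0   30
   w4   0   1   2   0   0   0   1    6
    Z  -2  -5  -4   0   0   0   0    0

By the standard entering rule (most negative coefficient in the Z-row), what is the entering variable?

x2

Negative Z-row entries: x1: -2, x2: -5, x3: -4.
The most negative is -5 in column x2, so x2 enters.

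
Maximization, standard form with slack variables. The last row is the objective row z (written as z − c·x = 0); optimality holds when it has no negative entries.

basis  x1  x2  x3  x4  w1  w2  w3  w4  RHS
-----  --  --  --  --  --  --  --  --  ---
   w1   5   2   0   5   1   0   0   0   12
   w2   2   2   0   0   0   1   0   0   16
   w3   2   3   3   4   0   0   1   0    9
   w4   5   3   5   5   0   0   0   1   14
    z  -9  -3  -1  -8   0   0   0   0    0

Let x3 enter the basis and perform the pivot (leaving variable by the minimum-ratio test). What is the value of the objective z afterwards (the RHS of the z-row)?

14/5

Ratio test on column x3 — row 1: entry 0 ≤ 0; row 2: entry 0 ≤ 0; row 3: 9/3 = 3; row 4: 14/5 = 14/5. Minimum is 14/5 at row 4 (w4 leaves); pivot element 5.
Pivot on row 4; the z-row RHS becomes 0 − (-1)·(14/5) = 14/5.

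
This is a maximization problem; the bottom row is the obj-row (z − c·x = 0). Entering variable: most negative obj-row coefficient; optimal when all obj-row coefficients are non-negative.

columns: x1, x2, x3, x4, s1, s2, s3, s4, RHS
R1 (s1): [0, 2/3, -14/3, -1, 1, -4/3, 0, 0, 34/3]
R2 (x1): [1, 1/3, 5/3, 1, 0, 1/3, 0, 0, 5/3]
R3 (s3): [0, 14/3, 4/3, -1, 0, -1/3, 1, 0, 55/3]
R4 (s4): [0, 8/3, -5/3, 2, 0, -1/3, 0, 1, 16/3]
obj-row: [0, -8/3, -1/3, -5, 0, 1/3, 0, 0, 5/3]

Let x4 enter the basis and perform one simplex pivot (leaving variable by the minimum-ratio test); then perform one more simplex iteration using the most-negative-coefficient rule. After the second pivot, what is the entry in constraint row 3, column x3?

31/2

Ratio test on column x4 — row 1: entry -1 ≤ 0; row 2: (5/3)/1 = 5/3; row 3: entry -1 ≤ 0; row 4: (16/3)/2 = 8/3. Minimum is 5/3 at row 2 (x1 leaves); pivot element 1.
Divide row 2 by 1; eliminate column x4 from the other rows.
Second iteration: most negative obj-row entry is -1 in column x2, so x2 enters.
Ratio test on column x2 — row 1: 13/1 = 13; row 2: (5/3)/(1/3) = 5; row 3: 20/5 = 4; row 4: 2/2 = 1. Minimum is 1 at row 4 (s4 leaves); pivot element 2.
Divide row 4 by 2; eliminate column x2 from the other rows.
After both pivots, the entry at constraint row 3, column x3 is 31/2.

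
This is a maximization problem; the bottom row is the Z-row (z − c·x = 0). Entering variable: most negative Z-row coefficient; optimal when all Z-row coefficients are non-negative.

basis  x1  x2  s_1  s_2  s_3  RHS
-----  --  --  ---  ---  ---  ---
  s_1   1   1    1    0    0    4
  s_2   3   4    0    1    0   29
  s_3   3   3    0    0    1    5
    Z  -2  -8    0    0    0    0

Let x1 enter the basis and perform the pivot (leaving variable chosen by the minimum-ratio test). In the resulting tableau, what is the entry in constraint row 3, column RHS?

5/3

Ratio test on column x1 — row 1: 4/1 = 4; row 2: 29/3 = 29/3; row 3: 5/3 = 5/3. Minimum is 5/3 at row 3 (s_3 leaves); pivot element 3.
Divide row 3 by 3; eliminate column x1 from the other rows.
In the new row 3, the RHS entry is the old entry divided by the pivot: 5/3 = 5/3.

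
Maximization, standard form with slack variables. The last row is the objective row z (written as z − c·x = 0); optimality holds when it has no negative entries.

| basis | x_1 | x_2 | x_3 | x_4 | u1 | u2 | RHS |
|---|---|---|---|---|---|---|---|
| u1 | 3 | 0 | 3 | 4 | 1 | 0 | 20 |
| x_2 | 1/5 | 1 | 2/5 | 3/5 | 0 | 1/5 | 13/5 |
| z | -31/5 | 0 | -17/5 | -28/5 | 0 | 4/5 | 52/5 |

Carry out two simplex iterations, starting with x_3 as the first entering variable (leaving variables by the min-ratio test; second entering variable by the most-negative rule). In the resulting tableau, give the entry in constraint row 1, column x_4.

Ratio test on column x_3 — row 1: 20/3 = 20/3; row 2: (13/5)/(2/5) = 13/2. Minimum is 13/2 at row 2 (x_2 leaves); pivot element 2/5.
Divide row 2 by 2/5; eliminate column x_3 from the other rows.
Second iteration: most negative z-row entry is -9/2 in column x_1, so x_1 enters.
Ratio test on column x_1 — row 1: (1/2)/(3/2) = 1/3; row 2: (13/2)/(1/2) = 13. Minimum is 1/3 at row 1 (u1 leaves); pivot element 3/2.
Divide row 1 by 3/2; eliminate column x_1 from the other rows.
After both pivots, the entry at constraint row 1, column x_4 is -1/3.

-1/3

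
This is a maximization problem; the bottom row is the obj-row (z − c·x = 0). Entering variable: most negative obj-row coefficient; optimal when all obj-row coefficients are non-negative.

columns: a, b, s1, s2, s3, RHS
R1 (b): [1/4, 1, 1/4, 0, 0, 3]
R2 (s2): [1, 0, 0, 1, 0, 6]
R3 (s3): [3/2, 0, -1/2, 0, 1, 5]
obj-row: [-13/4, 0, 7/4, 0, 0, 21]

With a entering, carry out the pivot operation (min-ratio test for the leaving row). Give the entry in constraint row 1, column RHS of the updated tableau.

Ratio test on column a — row 1: 3/(1/4) = 12; row 2: 6/1 = 6; row 3: 5/(3/2) = 10/3. Minimum is 10/3 at row 3 (s3 leaves); pivot element 3/2.
Divide row 3 by 3/2; eliminate column a from the other rows.
Row 1 update in column RHS: 3 − (1/4)·(10/3) = 13/6.

13/6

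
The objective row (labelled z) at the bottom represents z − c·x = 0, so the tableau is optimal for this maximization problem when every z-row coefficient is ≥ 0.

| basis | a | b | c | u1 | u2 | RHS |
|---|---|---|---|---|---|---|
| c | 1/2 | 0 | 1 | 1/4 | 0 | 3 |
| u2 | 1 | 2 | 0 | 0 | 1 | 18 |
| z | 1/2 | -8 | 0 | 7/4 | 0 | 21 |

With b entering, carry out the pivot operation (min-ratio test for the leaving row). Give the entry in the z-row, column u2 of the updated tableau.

Ratio test on column b — row 1: entry 0 ≤ 0; row 2: 18/2 = 9. Minimum is 9 at row 2 (u2 leaves); pivot element 2.
Divide row 2 by 2; eliminate column b from the other rows.
z-row update in column u2: 0 − (-8)·(1/2) = 4.

4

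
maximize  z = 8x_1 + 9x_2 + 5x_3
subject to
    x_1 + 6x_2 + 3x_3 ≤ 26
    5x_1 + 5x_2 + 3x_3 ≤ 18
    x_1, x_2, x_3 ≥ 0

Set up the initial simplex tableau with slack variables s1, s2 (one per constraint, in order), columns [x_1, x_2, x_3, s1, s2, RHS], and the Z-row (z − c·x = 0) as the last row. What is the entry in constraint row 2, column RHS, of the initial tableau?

The RHS of constraint 2 is b_2 = 18.

18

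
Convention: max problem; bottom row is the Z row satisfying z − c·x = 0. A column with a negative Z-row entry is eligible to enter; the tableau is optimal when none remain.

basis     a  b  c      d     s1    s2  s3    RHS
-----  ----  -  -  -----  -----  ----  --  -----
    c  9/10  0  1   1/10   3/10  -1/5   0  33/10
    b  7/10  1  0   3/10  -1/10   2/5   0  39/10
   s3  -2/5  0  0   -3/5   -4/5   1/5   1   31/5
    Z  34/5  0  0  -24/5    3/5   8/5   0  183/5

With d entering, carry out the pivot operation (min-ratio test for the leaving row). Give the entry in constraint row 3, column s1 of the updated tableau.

Ratio test on column d — row 1: (33/10)/(1/10) = 33; row 2: (39/10)/(3/10) = 13; row 3: entry -3/5 ≤ 0. Minimum is 13 at row 2 (b leaves); pivot element 3/10.
Divide row 2 by 3/10; eliminate column d from the other rows.
Row 3 update in column s1: -4/5 − (-3/5)·(-1/3) = -1.

-1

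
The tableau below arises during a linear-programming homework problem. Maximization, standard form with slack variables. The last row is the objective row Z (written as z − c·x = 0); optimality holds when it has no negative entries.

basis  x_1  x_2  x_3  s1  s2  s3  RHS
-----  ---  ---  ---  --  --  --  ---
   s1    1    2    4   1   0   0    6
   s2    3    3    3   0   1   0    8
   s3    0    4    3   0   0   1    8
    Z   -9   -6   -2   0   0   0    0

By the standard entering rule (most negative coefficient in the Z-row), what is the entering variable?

x_1

Negative Z-row entries: x_1: -9, x_2: -6, x_3: -2.
The most negative is -9 in column x_1, so x_1 enters.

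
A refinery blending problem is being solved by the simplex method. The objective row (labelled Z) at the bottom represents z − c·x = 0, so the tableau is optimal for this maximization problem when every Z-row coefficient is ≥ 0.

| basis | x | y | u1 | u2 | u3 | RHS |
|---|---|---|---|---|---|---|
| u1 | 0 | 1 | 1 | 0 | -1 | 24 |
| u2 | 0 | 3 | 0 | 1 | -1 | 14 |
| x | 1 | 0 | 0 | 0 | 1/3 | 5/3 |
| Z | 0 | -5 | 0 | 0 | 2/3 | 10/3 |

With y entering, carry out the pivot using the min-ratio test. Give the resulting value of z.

80/3

Ratio test on column y — row 1: 24/1 = 24; row 2: 14/3 = 14/3; row 3: entry 0 ≤ 0. Minimum is 14/3 at row 2 (u2 leaves); pivot element 3.
Pivot on row 2; the Z-row RHS becomes 10/3 − (-5)·(14/3) = 80/3.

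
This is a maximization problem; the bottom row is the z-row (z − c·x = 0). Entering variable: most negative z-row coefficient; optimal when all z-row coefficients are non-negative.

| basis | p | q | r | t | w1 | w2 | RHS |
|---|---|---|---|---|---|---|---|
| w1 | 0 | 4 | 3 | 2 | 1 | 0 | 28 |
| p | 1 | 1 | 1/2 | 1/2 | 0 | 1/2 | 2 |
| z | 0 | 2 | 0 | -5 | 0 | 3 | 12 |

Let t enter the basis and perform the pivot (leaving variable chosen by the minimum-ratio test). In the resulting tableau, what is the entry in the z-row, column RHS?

32

Ratio test on column t — row 1: 28/2 = 14; row 2: 2/(1/2) = 4. Minimum is 4 at row 2 (p leaves); pivot element 1/2.
Divide row 2 by 1/2; eliminate column t from the other rows.
z-row update in column RHS: 12 − (-5)·4 = 32.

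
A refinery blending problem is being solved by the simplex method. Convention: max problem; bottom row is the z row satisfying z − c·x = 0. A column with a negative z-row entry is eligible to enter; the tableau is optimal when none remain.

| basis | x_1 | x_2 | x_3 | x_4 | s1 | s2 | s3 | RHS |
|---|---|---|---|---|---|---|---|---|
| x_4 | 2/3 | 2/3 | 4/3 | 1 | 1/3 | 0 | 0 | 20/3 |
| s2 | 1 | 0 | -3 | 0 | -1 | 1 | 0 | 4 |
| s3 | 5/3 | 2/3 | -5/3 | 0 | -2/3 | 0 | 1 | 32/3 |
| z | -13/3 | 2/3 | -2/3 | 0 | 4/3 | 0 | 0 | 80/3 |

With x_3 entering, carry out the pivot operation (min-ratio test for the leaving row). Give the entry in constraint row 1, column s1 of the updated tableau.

Ratio test on column x_3 — row 1: (20/3)/(4/3) = 5; row 2: entry -3 ≤ 0; row 3: entry -5/3 ≤ 0. Minimum is 5 at row 1 (x_4 leaves); pivot element 4/3.
Divide row 1 by 4/3; eliminate column x_3 from the other rows.
In the new row 1, the s1 entry is the old entry divided by the pivot: (1/3)/(4/3) = 1/4.

1/4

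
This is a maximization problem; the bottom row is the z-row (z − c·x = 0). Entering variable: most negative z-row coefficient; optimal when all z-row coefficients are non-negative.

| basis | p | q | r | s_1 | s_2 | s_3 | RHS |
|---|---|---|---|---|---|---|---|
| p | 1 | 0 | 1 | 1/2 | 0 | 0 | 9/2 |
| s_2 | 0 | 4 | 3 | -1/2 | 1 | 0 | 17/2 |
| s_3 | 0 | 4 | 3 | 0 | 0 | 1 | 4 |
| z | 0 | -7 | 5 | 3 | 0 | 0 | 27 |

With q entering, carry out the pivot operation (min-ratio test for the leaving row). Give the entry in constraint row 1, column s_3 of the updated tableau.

Ratio test on column q — row 1: entry 0 ≤ 0; row 2: (17/2)/4 = 17/8; row 3: 4/4 = 1. Minimum is 1 at row 3 (s_3 leaves); pivot element 4.
Divide row 3 by 4; eliminate column q from the other rows.
Row 1 update in column s_3: 0 − 0·(1/4) = 0.

0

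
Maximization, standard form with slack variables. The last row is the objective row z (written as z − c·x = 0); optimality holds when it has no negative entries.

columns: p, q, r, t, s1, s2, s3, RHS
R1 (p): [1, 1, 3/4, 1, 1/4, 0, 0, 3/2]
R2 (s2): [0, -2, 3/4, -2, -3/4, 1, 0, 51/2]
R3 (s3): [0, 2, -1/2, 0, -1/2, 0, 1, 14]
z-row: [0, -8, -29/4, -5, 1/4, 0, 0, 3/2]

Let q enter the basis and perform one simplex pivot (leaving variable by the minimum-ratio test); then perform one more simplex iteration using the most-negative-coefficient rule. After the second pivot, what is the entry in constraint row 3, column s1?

Ratio test on column q — row 1: (3/2)/1 = 3/2; row 2: entry -2 ≤ 0; row 3: 14/2 = 7. Minimum is 3/2 at row 1 (p leaves); pivot element 1.
Divide row 1 by 1; eliminate column q from the other rows.
Second iteration: most negative z-row entry is -5/4 in column r, so r enters.
Ratio test on column r — row 1: (3/2)/(3/4) = 2; row 2: (57/2)/(9/4) = 38/3; row 3: entry -2 ≤ 0. Minimum is 2 at row 1 (q leaves); pivot element 3/4.
Divide row 1 by 3/4; eliminate column r from the other rows.
After both pivots, the entry at constraint row 3, column s1 is -1/3.

-1/3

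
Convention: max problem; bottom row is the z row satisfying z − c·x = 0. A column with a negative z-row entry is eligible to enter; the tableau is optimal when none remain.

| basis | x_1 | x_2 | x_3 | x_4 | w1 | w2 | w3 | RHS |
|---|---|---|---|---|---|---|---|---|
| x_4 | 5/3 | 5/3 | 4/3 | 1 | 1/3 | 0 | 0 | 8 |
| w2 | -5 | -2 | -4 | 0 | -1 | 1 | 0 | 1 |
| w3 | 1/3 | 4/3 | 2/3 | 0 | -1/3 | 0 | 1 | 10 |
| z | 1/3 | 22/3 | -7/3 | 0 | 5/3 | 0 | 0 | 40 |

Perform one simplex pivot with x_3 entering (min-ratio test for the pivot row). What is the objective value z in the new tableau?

Ratio test on column x_3 — row 1: 8/(4/3) = 6; row 2: entry -4 ≤ 0; row 3: 10/(2/3) = 15. Minimum is 6 at row 1 (x_4 leaves); pivot element 4/3.
Pivot on row 1; the z-row RHS becomes 40 − (-7/3)·6 = 54.

54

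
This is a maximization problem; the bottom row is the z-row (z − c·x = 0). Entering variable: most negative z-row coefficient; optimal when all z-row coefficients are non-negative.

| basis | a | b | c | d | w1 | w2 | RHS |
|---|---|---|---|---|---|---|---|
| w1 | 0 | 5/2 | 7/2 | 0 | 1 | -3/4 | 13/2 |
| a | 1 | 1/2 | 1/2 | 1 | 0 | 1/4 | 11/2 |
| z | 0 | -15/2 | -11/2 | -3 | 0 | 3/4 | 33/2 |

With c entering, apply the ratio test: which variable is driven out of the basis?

Column c entries and ratios — w1: (13/2)/(7/2) = 13/7; a: (11/2)/(1/2) = 11.
Smallest ratio is 13/7 in the row of w1, so w1 leaves.

w1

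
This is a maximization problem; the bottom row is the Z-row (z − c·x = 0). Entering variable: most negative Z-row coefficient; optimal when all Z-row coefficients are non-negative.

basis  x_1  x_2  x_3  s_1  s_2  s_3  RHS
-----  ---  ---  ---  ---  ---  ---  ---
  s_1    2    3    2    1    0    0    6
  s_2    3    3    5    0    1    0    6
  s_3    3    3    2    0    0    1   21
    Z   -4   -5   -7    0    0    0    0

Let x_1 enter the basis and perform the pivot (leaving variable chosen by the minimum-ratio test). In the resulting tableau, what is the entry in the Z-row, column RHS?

8

Ratio test on column x_1 — row 1: 6/2 = 3; row 2: 6/3 = 2; row 3: 21/3 = 7. Minimum is 2 at row 2 (s_2 leaves); pivot element 3.
Divide row 2 by 3; eliminate column x_1 from the other rows.
Z-row update in column RHS: 0 − (-4)·2 = 8.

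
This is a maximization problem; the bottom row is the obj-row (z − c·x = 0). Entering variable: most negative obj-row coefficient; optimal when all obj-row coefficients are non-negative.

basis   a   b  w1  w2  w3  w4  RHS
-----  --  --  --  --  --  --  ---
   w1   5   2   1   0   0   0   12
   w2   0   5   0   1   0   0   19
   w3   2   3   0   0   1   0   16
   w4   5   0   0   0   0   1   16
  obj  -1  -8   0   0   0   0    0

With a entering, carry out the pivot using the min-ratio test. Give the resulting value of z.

Ratio test on column a — row 1: 12/5 = 12/5; row 2: entry 0 ≤ 0; row 3: 16/2 = 8; row 4: 16/5 = 16/5. Minimum is 12/5 at row 1 (w1 leaves); pivot element 5.
Pivot on row 1; the obj-row RHS becomes 0 − (-1)·(12/5) = 12/5.

12/5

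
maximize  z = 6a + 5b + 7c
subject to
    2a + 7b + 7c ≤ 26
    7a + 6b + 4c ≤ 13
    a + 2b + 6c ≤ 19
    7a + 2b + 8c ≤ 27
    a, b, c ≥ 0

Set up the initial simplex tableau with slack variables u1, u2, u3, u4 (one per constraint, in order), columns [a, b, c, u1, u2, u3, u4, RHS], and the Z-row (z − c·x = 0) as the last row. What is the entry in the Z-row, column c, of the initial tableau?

-7

The Z-row carries the negated objective coefficients: the c entry is -7.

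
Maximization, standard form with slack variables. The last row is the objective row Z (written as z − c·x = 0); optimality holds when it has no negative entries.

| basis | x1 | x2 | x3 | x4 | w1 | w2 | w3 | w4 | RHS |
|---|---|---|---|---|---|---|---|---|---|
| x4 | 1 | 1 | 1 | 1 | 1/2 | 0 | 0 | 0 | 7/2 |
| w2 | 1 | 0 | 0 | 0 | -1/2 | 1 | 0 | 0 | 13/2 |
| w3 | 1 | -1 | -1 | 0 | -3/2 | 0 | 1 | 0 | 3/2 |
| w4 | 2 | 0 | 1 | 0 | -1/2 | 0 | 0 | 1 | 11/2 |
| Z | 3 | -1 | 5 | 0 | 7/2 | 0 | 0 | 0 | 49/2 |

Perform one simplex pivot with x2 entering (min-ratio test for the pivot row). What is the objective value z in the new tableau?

Ratio test on column x2 — row 1: (7/2)/1 = 7/2; row 2: entry 0 ≤ 0; row 3: entry -1 ≤ 0; row 4: entry 0 ≤ 0. Minimum is 7/2 at row 1 (x4 leaves); pivot element 1.
Pivot on row 1; the Z-row RHS becomes 49/2 − (-1)·(7/2) = 28.

28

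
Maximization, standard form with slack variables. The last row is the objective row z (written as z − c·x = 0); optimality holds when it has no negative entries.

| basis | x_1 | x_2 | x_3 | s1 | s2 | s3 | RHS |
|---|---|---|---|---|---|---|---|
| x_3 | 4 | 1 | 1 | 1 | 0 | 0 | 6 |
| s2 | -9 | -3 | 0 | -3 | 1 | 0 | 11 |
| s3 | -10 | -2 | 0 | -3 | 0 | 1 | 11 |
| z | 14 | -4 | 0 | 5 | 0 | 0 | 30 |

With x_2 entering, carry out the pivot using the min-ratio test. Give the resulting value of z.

54

Ratio test on column x_2 — row 1: 6/1 = 6; row 2: entry -3 ≤ 0; row 3: entry -2 ≤ 0. Minimum is 6 at row 1 (x_3 leaves); pivot element 1.
Pivot on row 1; the z-row RHS becomes 30 − (-4)·6 = 54.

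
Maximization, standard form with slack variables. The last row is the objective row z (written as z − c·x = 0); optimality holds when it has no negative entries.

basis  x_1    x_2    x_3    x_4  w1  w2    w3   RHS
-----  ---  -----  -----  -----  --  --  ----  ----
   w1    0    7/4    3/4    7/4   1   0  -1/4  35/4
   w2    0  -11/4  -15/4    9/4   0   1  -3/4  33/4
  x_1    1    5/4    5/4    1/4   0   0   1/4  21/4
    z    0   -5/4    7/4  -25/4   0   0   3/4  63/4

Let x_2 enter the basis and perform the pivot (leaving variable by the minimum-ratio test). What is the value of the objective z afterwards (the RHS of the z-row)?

Ratio test on column x_2 — row 1: (35/4)/(7/4) = 5; row 2: entry -11/4 ≤ 0; row 3: (21/4)/(5/4) = 21/5. Minimum is 21/5 at row 3 (x_1 leaves); pivot element 5/4.
Pivot on row 3; the z-row RHS becomes 63/4 − (-5/4)·(21/5) = 21.

21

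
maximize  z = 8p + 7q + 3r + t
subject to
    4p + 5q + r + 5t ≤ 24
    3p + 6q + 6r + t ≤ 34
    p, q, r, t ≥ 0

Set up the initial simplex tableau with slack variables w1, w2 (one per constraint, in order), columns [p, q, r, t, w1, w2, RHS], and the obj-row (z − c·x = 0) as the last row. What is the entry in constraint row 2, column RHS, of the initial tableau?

34

The RHS of constraint 2 is b_2 = 34.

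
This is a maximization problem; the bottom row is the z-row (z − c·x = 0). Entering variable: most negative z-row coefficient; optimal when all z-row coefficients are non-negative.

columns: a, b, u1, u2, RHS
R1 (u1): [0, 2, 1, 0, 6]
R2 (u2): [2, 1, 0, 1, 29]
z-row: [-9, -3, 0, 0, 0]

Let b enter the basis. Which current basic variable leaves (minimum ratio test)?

u1

Column b entries and ratios — u1: 6/2 = 3; u2: 29/1 = 29.
Smallest ratio is 3 in the row of u1, so u1 leaves.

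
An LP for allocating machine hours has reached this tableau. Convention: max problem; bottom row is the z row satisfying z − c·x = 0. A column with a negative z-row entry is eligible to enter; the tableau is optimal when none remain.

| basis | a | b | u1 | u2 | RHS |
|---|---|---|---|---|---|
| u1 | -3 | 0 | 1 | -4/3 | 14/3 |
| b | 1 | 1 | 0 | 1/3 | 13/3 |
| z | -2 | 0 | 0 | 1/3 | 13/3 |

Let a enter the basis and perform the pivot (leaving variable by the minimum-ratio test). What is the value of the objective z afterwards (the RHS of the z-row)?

Ratio test on column a — row 1: entry -3 ≤ 0; row 2: (13/3)/1 = 13/3. Minimum is 13/3 at row 2 (b leaves); pivot element 1.
Pivot on row 2; the z-row RHS becomes 13/3 − (-2)·(13/3) = 13.

13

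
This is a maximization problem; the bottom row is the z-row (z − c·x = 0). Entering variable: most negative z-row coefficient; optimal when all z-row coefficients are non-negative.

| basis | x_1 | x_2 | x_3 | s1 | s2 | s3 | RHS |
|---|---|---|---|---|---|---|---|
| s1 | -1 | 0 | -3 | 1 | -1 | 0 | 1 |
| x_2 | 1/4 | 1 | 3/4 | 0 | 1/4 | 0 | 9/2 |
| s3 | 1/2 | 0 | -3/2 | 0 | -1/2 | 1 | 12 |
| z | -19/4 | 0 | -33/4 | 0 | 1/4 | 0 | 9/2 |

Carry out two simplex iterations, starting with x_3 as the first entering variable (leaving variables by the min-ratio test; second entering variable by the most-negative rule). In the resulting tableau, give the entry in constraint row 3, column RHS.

Ratio test on column x_3 — row 1: entry -3 ≤ 0; row 2: (9/2)/(3/4) = 6; row 3: entry -3/2 ≤ 0. Minimum is 6 at row 2 (x_2 leaves); pivot element 3/4.
Divide row 2 by 3/4; eliminate column x_3 from the other rows.
Second iteration: most negative z-row entry is -2 in column x_1, so x_1 enters.
Ratio test on column x_1 — row 1: entry 0 ≤ 0; row 2: 6/(1/3) = 18; row 3: 21/1 = 21. Minimum is 18 at row 2 (x_3 leaves); pivot element 1/3.
Divide row 2 by 1/3; eliminate column x_1 from the other rows.
After both pivots, the entry at constraint row 3, column RHS is 3.

3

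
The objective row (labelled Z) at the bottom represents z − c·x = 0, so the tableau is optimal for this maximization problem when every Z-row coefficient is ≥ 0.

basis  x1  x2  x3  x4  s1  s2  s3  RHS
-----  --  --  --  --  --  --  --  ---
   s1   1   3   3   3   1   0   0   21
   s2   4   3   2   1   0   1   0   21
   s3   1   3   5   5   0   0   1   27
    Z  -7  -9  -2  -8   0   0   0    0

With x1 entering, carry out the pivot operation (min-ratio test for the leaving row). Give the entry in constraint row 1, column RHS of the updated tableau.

Ratio test on column x1 — row 1: 21/1 = 21; row 2: 21/4 = 21/4; row 3: 27/1 = 27. Minimum is 21/4 at row 2 (s2 leaves); pivot element 4.
Divide row 2 by 4; eliminate column x1 from the other rows.
Row 1 update in column RHS: 21 − 1·(21/4) = 63/4.

63/4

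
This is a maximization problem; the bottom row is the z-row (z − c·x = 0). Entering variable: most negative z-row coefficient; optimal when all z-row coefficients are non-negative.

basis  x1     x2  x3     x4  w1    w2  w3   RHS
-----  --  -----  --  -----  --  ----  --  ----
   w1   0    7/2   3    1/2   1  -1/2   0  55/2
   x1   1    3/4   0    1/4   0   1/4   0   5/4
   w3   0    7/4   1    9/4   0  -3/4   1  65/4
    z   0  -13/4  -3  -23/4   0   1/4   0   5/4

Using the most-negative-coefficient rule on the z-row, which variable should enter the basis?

x4

Negative z-row entries: x2: -13/4, x3: -3, x4: -23/4.
The most negative is -23/4 in column x4, so x4 enters.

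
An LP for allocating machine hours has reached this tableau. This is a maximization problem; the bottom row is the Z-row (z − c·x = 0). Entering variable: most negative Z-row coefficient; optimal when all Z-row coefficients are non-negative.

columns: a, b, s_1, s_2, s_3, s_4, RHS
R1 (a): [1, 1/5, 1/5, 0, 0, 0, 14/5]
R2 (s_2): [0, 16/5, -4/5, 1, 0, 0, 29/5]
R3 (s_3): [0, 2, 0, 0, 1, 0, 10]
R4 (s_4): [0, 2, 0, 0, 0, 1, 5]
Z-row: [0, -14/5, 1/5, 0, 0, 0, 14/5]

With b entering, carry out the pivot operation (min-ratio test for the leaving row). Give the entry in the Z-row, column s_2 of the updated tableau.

Ratio test on column b — row 1: (14/5)/(1/5) = 14; row 2: (29/5)/(16/5) = 29/16; row 3: 10/2 = 5; row 4: 5/2 = 5/2. Minimum is 29/16 at row 2 (s_2 leaves); pivot element 16/5.
Divide row 2 by 16/5; eliminate column b from the other rows.
Z-row update in column s_2: 0 − (-14/5)·(5/16) = 7/8.

7/8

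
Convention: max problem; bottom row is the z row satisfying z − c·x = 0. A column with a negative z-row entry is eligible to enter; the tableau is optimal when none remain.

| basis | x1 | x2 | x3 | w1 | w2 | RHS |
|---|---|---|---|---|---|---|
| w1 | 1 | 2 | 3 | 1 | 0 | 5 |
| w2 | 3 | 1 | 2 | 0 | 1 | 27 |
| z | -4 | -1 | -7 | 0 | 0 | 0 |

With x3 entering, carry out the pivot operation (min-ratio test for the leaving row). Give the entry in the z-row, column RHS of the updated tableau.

35/3

Ratio test on column x3 — row 1: 5/3 = 5/3; row 2: 27/2 = 27/2. Minimum is 5/3 at row 1 (w1 leaves); pivot element 3.
Divide row 1 by 3; eliminate column x3 from the other rows.
z-row update in column RHS: 0 − (-7)·(5/3) = 35/3.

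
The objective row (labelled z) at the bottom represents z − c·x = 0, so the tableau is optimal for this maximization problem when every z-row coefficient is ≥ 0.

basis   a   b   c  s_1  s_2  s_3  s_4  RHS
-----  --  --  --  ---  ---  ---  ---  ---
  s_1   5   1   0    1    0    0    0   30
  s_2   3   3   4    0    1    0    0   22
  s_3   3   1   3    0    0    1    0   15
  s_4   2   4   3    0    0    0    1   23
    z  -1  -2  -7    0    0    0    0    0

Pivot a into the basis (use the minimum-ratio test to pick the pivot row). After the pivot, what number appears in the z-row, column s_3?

Ratio test on column a — row 1: 30/5 = 6; row 2: 22/3 = 22/3; row 3: 15/3 = 5; row 4: 23/2 = 23/2. Minimum is 5 at row 3 (s_3 leaves); pivot element 3.
Divide row 3 by 3; eliminate column a from the other rows.
z-row update in column s_3: 0 − (-1)·(1/3) = 1/3.

1/3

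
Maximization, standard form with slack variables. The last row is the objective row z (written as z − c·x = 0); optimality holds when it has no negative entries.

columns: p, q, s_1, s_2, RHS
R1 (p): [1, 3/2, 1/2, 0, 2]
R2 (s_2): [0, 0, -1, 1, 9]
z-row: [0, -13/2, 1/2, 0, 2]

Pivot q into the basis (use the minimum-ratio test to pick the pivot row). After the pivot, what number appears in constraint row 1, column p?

Ratio test on column q — row 1: 2/(3/2) = 4/3; row 2: entry 0 ≤ 0. Minimum is 4/3 at row 1 (p leaves); pivot element 3/2.
Divide row 1 by 3/2; eliminate column q from the other rows.
In the new row 1, the p entry is the old entry divided by the pivot: 1/(3/2) = 2/3.

2/3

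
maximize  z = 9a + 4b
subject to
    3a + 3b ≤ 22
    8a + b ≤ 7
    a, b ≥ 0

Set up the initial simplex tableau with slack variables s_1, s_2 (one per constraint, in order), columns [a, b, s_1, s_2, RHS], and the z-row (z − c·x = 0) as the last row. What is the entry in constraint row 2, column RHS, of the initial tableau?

7

The RHS of constraint 2 is b_2 = 7.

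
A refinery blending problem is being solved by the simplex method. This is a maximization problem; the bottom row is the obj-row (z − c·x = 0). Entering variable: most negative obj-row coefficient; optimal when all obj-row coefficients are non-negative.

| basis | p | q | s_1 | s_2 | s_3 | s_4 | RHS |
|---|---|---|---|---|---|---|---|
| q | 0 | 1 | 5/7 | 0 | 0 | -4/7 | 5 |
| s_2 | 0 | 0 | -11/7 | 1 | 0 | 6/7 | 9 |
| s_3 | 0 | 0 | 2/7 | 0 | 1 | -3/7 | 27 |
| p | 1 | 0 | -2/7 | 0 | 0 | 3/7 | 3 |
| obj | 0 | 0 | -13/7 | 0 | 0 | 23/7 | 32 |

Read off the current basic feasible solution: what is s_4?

0

s_4 is not in the basis, so in the current basic feasible solution s_4 = 0.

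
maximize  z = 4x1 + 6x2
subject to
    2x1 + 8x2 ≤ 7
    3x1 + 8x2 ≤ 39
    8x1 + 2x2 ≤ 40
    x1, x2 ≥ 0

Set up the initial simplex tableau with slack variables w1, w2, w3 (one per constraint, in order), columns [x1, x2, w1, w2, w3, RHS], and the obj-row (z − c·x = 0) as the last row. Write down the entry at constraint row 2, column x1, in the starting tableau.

Constraint 2 has coefficient 3 on x1.

3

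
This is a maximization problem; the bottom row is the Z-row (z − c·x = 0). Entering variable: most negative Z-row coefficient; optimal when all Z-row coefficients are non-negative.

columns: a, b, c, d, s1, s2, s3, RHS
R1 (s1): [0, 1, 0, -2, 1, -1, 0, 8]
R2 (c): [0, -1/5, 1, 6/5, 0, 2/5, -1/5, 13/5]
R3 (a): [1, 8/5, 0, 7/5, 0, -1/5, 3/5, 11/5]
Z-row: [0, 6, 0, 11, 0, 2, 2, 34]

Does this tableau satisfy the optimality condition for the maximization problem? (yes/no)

yes

Every Z-row coefficient is ≥ 0, so the tableau is optimal.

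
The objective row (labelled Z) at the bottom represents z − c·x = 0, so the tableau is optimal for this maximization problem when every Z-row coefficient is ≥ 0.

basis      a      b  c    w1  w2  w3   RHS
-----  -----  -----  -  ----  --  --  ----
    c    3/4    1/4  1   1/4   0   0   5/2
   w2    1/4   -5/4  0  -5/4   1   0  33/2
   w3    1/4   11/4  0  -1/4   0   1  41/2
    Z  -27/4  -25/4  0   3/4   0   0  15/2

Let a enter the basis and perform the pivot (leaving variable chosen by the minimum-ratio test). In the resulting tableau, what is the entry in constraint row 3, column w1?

Ratio test on column a — row 1: (5/2)/(3/4) = 10/3; row 2: (33/2)/(1/4) = 66; row 3: (41/2)/(1/4) = 82. Minimum is 10/3 at row 1 (c leaves); pivot element 3/4.
Divide row 1 by 3/4; eliminate column a from the other rows.
Row 3 update in column w1: -1/4 − (1/4)·(1/3) = -1/3.

-1/3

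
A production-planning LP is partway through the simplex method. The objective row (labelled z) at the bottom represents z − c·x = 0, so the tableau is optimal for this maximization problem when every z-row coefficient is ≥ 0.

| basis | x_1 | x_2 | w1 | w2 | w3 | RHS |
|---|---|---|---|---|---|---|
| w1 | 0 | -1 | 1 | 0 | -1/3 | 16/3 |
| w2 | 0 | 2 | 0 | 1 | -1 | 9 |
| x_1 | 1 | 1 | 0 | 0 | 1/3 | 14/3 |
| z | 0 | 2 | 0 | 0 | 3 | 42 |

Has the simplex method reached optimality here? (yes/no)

Every z-row coefficient is ≥ 0, so the tableau is optimal.

yes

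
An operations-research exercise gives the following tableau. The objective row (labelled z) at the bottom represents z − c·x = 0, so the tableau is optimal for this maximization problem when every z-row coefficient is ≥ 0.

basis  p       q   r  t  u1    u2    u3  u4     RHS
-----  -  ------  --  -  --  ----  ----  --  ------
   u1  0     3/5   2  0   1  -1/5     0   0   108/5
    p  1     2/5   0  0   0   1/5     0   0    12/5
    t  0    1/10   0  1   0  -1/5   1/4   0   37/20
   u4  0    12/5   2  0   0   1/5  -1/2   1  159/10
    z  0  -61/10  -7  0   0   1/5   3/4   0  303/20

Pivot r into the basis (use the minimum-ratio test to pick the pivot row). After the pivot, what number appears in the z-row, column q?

23/10

Ratio test on column r — row 1: (108/5)/2 = 54/5; row 2: entry 0 ≤ 0; row 3: entry 0 ≤ 0; row 4: (159/10)/2 = 159/20. Minimum is 159/20 at row 4 (u4 leaves); pivot element 2.
Divide row 4 by 2; eliminate column r from the other rows.
z-row update in column q: -61/10 − (-7)·(6/5) = 23/10.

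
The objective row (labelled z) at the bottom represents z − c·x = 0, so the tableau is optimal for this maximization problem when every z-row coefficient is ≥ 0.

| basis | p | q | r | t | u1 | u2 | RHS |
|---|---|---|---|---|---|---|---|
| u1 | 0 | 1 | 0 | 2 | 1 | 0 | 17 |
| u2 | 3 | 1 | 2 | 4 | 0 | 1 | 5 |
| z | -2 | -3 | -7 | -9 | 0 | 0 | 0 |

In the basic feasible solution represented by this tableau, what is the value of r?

r is not in the basis, so in the current basic feasible solution r = 0.

0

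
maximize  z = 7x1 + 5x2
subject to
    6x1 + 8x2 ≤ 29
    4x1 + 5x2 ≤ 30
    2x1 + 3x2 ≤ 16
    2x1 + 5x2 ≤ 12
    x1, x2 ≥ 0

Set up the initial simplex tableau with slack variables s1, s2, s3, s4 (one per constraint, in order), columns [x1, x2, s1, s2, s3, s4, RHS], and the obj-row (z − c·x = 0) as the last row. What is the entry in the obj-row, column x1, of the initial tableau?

-7

The obj-row carries the negated objective coefficients: the x1 entry is -7.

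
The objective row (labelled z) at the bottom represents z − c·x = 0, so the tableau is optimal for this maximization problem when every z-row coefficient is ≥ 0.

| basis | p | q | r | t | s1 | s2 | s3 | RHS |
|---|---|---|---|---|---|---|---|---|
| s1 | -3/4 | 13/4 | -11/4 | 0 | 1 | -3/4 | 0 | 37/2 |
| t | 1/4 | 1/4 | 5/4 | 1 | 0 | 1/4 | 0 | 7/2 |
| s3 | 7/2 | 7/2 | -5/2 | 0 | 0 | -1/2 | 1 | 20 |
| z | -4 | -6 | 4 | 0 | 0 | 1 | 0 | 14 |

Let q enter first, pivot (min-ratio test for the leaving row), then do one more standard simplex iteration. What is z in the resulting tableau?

Ratio test on column q — row 1: (37/2)/(13/4) = 74/13; row 2: (7/2)/(1/4) = 14; row 3: 20/(7/2) = 40/7. Minimum is 74/13 at row 1 (s1 leaves); pivot element 13/4.
Pivot on row 1; the z-row RHS becomes 14 − (-6)·(74/13) = 626/13.
Next entering variable (most negative z-row entry -70/13): p.
Ratio test on column p — row 1: entry -3/13 ≤ 0; row 2: (27/13)/(4/13) = 27/4; row 3: (1/13)/(56/13) = 1/56. Minimum is 1/56 at row 3 (s3 leaves); pivot element 56/13.
After the second pivot the z-row RHS is 626/13 − (-70/13)·(1/56) = 193/4.

193/4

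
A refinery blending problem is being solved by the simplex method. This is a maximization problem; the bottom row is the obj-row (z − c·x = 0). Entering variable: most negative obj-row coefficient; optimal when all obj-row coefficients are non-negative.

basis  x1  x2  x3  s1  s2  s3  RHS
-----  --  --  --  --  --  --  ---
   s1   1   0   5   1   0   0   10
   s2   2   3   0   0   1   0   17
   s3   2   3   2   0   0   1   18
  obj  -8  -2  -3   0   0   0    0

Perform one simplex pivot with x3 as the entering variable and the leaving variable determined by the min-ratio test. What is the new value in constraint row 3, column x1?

Ratio test on column x3 — row 1: 10/5 = 2; row 2: entry 0 ≤ 0; row 3: 18/2 = 9. Minimum is 2 at row 1 (s1 leaves); pivot element 5.
Divide row 1 by 5; eliminate column x3 from the other rows.
Row 3 update in column x1: 2 − 2·(1/5) = 8/5.

8/5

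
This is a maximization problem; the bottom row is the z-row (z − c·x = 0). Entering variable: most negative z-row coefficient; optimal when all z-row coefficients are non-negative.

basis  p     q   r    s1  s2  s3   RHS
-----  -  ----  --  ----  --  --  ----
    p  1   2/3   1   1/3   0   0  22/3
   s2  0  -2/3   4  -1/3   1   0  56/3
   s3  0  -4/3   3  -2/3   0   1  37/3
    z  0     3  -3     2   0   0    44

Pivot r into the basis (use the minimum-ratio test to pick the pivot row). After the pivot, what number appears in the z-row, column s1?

4/3

Ratio test on column r — row 1: (22/3)/1 = 22/3; row 2: (56/3)/4 = 14/3; row 3: (37/3)/3 = 37/9. Minimum is 37/9 at row 3 (s3 leaves); pivot element 3.
Divide row 3 by 3; eliminate column r from the other rows.
z-row update in column s1: 2 − (-3)·(-2/9) = 4/3.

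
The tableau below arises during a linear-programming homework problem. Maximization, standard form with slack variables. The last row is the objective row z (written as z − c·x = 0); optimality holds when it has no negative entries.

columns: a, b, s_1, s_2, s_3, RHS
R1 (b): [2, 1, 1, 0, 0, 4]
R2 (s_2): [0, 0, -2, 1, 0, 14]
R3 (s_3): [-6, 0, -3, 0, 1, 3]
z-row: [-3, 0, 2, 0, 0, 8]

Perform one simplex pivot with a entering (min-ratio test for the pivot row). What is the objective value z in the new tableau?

Ratio test on column a — row 1: 4/2 = 2; row 2: entry 0 ≤ 0; row 3: entry -6 ≤ 0. Minimum is 2 at row 1 (b leaves); pivot element 2.
Pivot on row 1; the z-row RHS becomes 8 − (-3)·2 = 14.

14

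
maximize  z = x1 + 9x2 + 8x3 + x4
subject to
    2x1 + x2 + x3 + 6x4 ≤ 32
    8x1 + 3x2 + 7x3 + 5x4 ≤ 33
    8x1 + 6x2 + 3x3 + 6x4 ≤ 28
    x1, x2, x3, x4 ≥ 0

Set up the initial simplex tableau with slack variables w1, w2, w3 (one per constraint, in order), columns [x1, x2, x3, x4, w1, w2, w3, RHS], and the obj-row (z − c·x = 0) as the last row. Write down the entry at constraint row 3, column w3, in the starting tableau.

1

Slack w3 belongs to constraint 3; its column is the unit vector e_3, so the entry in row 3 is 1.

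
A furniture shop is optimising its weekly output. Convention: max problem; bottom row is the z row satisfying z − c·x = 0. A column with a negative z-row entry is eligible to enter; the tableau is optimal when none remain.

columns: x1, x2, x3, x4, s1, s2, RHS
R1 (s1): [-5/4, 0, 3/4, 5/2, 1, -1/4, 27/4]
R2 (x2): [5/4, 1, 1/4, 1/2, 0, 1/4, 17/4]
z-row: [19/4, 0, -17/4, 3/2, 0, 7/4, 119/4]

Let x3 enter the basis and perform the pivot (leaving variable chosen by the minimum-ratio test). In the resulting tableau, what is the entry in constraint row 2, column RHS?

2

Ratio test on column x3 — row 1: (27/4)/(3/4) = 9; row 2: (17/4)/(1/4) = 17. Minimum is 9 at row 1 (s1 leaves); pivot element 3/4.
Divide row 1 by 3/4; eliminate column x3 from the other rows.
Row 2 update in column RHS: 17/4 − (1/4)·9 = 2.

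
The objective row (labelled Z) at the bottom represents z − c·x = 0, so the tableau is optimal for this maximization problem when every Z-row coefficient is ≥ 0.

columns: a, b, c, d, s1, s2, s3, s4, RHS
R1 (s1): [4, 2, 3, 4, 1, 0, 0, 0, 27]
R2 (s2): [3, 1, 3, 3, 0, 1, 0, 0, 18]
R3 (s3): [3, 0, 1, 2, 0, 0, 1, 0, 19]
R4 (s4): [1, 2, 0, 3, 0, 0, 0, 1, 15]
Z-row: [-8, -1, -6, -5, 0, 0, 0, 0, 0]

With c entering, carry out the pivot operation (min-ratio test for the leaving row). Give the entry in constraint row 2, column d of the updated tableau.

1

Ratio test on column c — row 1: 27/3 = 9; row 2: 18/3 = 6; row 3: 19/1 = 19; row 4: entry 0 ≤ 0. Minimum is 6 at row 2 (s2 leaves); pivot element 3.
Divide row 2 by 3; eliminate column c from the other rows.
In the new row 2, the d entry is the old entry divided by the pivot: 3/3 = 1.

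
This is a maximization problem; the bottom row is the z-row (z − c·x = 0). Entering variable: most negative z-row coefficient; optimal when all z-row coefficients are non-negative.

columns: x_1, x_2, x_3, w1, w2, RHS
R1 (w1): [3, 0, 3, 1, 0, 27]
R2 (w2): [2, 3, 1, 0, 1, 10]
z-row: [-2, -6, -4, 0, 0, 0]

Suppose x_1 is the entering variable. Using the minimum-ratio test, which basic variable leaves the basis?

Column x_1 entries and ratios — w1: 27/3 = 9; w2: 10/2 = 5.
Smallest ratio is 5 in the row of w2, so w2 leaves.

w2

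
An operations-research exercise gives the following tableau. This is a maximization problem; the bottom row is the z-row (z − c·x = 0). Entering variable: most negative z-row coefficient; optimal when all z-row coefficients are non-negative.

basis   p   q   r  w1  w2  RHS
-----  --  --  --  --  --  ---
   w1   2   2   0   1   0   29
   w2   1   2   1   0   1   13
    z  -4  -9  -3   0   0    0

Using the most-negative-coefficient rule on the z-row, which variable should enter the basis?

q

Negative z-row entries: p: -4, q: -9, r: -3.
The most negative is -9 in column q, so q enters.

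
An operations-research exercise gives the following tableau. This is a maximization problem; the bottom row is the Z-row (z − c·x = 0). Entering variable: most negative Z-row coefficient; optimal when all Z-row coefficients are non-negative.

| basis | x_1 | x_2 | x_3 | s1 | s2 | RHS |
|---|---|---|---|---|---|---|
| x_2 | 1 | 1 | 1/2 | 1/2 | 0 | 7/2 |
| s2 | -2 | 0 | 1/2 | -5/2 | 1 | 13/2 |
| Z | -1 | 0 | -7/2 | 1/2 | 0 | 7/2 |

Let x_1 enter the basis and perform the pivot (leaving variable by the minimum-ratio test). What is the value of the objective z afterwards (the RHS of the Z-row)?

7

Ratio test on column x_1 — row 1: (7/2)/1 = 7/2; row 2: entry -2 ≤ 0. Minimum is 7/2 at row 1 (x_2 leaves); pivot element 1.
Pivot on row 1; the Z-row RHS becomes 7/2 − (-1)·(7/2) = 7.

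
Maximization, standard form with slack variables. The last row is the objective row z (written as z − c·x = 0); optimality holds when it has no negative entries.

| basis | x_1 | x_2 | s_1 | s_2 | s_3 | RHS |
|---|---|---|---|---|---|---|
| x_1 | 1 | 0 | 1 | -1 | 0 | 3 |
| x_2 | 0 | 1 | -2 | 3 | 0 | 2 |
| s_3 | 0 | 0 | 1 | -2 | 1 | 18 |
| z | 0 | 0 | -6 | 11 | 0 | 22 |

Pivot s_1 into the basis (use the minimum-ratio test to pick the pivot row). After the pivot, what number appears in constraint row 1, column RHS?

3

Ratio test on column s_1 — row 1: 3/1 = 3; row 2: entry -2 ≤ 0; row 3: 18/1 = 18. Minimum is 3 at row 1 (x_1 leaves); pivot element 1.
Divide row 1 by 1; eliminate column s_1 from the other rows.
In the new row 1, the RHS entry is the old entry divided by the pivot: 3/1 = 3.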